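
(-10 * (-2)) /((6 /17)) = 170 /3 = 56.67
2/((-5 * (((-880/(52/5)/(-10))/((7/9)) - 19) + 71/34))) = 6188/93325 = 0.07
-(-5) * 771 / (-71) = -3855 / 71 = -54.30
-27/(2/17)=-459/2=-229.50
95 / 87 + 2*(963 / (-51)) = -54239 / 1479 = -36.67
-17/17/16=-0.06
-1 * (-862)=862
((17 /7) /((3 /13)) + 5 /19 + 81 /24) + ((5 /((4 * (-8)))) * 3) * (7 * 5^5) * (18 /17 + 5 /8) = -29956517855 /1736448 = -17251.61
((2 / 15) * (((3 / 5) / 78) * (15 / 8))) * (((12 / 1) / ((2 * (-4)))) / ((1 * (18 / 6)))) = -1 / 1040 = -0.00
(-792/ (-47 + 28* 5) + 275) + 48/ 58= 267.31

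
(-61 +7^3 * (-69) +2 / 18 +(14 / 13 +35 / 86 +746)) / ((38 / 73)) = -16879704955 / 382356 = -44146.57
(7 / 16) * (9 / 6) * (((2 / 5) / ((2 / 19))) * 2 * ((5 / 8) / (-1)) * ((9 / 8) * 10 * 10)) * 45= -4039875 / 256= -15780.76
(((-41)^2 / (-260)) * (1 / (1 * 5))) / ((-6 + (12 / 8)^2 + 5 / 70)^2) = -329476 / 3447925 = -0.10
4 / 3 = 1.33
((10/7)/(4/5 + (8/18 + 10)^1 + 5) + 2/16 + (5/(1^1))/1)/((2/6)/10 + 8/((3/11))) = 3200955/18032308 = 0.18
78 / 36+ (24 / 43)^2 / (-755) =18144479 / 8375970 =2.17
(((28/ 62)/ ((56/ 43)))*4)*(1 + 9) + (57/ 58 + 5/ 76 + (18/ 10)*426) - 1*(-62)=288231461/ 341620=843.72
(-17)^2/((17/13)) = 221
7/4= 1.75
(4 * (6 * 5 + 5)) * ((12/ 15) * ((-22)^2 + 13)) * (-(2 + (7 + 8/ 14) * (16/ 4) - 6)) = -1463168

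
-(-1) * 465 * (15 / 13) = 6975 / 13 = 536.54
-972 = -972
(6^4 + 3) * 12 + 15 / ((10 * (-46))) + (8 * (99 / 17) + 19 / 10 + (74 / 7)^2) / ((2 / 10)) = 1256001511 / 76636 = 16389.18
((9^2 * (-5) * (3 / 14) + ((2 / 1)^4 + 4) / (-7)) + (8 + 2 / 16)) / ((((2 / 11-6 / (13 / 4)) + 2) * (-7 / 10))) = 346.94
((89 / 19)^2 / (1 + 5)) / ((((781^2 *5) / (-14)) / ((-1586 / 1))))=87938942 / 3302938815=0.03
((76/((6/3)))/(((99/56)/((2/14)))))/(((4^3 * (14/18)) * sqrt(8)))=19 * sqrt(2)/1232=0.02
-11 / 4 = -2.75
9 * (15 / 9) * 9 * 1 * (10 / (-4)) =-675 / 2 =-337.50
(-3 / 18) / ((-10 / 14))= 7 / 30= 0.23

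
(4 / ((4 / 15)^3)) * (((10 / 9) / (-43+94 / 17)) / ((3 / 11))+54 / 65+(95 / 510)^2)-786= -7379921597 / 11781952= -626.38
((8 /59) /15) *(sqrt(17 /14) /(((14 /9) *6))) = 0.00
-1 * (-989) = 989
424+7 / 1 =431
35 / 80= 7 / 16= 0.44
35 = 35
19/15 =1.27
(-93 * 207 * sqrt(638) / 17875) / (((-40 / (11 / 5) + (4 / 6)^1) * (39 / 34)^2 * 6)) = 2139 * sqrt(638) / 274625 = 0.20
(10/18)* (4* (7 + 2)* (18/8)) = 45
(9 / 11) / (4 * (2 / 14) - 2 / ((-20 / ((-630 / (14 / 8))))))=-63 / 2728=-0.02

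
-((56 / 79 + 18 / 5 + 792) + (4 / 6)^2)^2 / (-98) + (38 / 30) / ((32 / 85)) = 128431767155449 / 19816423200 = 6481.08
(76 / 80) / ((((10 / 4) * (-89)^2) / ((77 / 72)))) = 1463 / 28515600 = 0.00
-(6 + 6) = -12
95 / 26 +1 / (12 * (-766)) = 436607 / 119496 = 3.65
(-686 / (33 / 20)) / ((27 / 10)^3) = -13720000 / 649539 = -21.12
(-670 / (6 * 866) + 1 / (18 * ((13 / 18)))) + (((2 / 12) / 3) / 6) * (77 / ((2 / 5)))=2103913 / 1215864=1.73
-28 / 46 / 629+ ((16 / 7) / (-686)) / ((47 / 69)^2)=-625272422 / 76730204803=-0.01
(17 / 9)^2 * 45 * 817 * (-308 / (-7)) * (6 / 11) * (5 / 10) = 4722260 / 3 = 1574086.67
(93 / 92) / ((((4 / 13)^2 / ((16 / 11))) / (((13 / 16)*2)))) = 204321 / 8096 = 25.24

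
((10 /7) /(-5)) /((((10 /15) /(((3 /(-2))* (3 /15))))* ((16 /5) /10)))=45 /112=0.40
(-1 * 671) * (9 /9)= -671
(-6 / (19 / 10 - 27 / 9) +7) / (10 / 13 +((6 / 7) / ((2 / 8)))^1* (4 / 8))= 12467 / 2486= 5.01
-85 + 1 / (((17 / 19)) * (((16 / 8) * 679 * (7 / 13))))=-13735923 / 161602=-85.00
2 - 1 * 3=-1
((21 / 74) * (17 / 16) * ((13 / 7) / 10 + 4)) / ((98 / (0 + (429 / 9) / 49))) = 712283 / 56855680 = 0.01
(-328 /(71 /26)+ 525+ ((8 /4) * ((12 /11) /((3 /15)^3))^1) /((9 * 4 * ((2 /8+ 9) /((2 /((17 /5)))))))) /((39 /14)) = 8363760706 /57476133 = 145.52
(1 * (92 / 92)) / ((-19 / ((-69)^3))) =328509 / 19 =17289.95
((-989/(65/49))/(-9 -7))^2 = 2348468521/1081600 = 2171.29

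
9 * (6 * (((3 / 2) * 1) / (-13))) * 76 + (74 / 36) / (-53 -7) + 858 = 5397359 / 14040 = 384.43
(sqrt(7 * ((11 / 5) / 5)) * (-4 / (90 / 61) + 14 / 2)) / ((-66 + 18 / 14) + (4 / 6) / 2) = -1351 * sqrt(77) / 101400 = -0.12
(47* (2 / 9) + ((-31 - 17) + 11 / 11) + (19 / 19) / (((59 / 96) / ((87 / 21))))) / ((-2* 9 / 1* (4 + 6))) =0.17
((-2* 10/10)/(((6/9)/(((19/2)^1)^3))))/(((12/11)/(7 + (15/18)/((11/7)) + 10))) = -41332.62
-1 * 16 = -16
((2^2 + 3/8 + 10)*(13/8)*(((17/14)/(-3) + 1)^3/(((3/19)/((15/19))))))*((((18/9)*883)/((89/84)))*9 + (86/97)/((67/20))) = 31669990883984375/85706628336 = 369516.24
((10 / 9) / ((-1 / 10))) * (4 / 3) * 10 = -148.15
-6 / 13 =-0.46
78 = 78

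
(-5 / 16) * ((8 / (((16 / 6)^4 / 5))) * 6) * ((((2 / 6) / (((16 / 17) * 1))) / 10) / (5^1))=-0.01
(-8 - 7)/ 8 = -15/ 8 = -1.88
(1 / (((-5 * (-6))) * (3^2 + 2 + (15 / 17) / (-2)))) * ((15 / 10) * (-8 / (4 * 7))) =-17 / 12565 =-0.00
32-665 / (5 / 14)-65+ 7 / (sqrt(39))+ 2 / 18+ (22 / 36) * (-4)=-1896.21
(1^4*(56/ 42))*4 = 16/ 3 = 5.33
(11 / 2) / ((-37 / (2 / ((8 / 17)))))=-187 / 296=-0.63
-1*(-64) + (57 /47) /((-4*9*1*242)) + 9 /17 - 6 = 135805237 /2320296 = 58.53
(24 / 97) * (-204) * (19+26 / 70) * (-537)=1782565056 / 3395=525055.98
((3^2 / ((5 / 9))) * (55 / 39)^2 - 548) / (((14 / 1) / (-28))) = 1031.56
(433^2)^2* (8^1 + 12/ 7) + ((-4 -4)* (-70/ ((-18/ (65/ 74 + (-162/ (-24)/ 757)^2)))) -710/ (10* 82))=341477786861.52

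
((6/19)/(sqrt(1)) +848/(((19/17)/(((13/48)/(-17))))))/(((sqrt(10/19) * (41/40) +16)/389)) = -668208640/2329677 +42807116 * sqrt(190)/44263863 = -273.49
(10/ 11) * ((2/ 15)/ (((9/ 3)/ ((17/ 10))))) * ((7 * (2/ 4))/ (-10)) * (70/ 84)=-0.02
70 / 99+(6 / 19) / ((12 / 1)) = 2759 / 3762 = 0.73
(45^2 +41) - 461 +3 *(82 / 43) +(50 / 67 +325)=5578962 / 2881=1936.47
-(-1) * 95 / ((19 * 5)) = 1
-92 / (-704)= 23 / 176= 0.13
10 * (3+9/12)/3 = 25/2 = 12.50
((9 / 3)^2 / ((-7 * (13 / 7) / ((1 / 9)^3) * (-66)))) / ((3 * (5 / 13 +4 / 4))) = 1 / 288684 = 0.00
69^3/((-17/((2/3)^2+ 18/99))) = -2263062/187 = -12101.94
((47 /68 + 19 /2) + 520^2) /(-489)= -18387893 /33252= -552.99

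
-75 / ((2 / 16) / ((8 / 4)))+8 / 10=-5996 / 5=-1199.20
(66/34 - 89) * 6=-8880/17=-522.35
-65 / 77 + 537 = 41284 / 77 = 536.16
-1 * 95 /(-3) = 95 /3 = 31.67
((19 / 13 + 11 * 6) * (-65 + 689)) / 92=10524 / 23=457.57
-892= -892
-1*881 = -881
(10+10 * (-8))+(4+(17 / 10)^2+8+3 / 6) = -5461 / 100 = -54.61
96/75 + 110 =2782/25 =111.28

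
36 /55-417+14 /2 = -22514 /55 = -409.35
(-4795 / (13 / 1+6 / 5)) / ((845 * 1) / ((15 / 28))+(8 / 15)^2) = -5394375 / 25202444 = -0.21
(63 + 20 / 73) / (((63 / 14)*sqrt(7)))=9238*sqrt(7) / 4599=5.31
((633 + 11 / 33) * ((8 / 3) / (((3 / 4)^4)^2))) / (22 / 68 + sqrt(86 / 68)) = -372559052800 / 79184709 + 33869004800 * sqrt(1462) / 79184709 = 11649.47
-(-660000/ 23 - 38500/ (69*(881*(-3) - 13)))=1314710375/ 45816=28695.44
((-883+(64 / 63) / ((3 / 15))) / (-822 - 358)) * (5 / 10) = 55309 / 148680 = 0.37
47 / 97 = 0.48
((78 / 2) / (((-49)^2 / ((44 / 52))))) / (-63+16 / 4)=-33 / 141659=-0.00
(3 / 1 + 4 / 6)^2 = 121 / 9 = 13.44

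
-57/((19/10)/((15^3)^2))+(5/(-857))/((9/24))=-878558906290/2571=-341718750.02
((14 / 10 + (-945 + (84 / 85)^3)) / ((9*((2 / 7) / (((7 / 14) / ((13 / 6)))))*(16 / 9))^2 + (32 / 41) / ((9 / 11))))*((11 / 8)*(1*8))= -26.36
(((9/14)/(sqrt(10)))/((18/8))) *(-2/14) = -sqrt(10)/245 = -0.01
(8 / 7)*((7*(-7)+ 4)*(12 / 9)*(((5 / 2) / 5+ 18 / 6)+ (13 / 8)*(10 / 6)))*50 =-149000 / 7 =-21285.71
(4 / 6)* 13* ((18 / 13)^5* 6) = 7558272 / 28561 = 264.64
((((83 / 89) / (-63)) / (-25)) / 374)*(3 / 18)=83 / 314552700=0.00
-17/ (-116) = 17/ 116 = 0.15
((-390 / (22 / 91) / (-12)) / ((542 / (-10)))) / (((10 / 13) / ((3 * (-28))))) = 1614795 / 5962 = 270.85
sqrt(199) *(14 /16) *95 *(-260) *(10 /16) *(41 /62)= -8861125 *sqrt(199) /992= -126009.63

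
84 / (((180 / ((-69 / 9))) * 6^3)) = -161 / 9720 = -0.02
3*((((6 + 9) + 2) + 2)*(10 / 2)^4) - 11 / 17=605614 / 17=35624.35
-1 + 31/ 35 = -4/ 35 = -0.11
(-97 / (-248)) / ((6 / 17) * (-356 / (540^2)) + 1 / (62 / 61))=10017675 / 25188064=0.40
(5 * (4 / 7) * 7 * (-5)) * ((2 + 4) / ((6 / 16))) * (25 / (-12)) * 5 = 16666.67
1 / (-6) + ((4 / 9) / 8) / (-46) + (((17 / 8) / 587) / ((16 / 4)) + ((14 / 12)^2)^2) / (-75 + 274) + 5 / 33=-0.01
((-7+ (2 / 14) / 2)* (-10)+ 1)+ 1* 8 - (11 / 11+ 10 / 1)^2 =-299 / 7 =-42.71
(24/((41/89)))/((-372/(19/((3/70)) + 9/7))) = -1661986/26691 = -62.27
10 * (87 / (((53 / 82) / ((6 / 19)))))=428040 / 1007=425.06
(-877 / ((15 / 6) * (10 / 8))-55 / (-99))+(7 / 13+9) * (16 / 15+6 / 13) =-10095931 / 38025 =-265.51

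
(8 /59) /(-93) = -8 /5487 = -0.00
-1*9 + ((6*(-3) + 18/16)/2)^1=-279/16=-17.44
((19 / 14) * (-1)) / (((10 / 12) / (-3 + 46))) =-2451 / 35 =-70.03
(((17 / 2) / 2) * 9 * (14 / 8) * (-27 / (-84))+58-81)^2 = 2.20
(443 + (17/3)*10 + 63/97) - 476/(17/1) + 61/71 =473.18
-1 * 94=-94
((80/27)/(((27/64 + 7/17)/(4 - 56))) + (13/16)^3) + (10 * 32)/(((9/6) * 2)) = -7785613987/100306944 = -77.62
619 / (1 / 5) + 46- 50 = 3091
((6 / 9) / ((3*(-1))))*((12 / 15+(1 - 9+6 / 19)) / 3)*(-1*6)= -872 / 285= -3.06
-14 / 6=-7 / 3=-2.33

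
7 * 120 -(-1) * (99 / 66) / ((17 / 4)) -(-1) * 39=14949 / 17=879.35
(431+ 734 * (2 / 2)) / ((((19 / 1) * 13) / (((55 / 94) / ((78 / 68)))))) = 1089275 / 452751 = 2.41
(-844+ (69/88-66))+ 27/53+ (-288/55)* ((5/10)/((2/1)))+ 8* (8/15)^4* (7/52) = -253910979769/279045000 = -909.93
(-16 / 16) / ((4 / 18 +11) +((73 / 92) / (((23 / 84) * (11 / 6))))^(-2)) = -84603204 / 983296717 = -0.09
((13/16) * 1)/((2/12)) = 39/8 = 4.88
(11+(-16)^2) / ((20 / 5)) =267 / 4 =66.75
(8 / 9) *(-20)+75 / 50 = -16.28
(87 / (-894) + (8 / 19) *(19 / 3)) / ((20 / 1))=2297 / 17880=0.13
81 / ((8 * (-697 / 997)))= -80757 / 5576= -14.48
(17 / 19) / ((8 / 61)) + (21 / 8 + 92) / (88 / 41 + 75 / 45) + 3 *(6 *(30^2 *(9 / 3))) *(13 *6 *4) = 540478228531 / 35644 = 15163231.64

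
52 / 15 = 3.47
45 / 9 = 5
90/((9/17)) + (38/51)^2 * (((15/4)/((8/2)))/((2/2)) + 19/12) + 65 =7378501/31212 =236.40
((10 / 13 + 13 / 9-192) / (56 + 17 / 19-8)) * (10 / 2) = -2109475 / 108693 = -19.41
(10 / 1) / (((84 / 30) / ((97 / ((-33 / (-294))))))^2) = 115260250 / 121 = 952564.05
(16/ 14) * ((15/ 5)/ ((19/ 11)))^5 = 313083144/ 17332693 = 18.06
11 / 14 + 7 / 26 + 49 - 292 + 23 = -19924 / 91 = -218.95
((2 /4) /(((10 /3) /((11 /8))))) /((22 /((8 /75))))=1 /1000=0.00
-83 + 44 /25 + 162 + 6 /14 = 14208 /175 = 81.19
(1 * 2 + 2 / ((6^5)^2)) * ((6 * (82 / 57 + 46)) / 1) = 10218783913 / 17950896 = 569.26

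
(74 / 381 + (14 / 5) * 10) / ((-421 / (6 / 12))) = -5371 / 160401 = -0.03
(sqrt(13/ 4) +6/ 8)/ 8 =3/ 32 +sqrt(13)/ 16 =0.32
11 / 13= 0.85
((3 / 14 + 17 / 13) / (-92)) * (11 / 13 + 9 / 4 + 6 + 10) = -0.32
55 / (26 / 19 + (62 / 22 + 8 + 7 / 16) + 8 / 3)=551760 / 153397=3.60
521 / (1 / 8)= 4168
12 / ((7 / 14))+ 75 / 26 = 699 / 26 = 26.88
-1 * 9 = -9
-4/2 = -2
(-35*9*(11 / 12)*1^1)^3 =-1540798875 / 64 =-24074982.42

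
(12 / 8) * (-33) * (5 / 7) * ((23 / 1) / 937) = -11385 / 13118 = -0.87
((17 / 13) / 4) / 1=17 / 52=0.33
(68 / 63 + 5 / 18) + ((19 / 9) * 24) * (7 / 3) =15067 / 126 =119.58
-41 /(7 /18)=-738 /7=-105.43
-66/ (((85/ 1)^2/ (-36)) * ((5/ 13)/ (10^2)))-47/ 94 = 245659/ 2890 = 85.00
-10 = -10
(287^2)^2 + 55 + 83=6784652299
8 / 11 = 0.73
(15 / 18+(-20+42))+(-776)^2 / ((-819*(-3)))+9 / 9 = 1321469 / 4914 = 268.92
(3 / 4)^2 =9 / 16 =0.56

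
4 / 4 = 1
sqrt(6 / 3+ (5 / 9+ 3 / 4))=sqrt(119) / 6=1.82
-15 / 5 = -3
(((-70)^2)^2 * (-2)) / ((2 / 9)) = -216090000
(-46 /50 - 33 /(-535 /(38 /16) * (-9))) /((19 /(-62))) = 1863379 /609900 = 3.06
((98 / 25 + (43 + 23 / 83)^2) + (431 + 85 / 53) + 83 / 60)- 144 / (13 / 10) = 2200.05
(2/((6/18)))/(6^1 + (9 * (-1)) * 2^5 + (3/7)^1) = -14/657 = -0.02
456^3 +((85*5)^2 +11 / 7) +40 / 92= 15294910324 / 161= 94999443.01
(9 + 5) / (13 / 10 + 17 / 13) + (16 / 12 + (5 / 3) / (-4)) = 2841 / 452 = 6.29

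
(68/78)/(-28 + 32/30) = -85/2626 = -0.03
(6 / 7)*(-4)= -24 / 7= -3.43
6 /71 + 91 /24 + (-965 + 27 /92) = -37656863 /39192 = -960.83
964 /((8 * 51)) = 241 /102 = 2.36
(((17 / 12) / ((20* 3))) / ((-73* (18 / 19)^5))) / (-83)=42093683 / 8243202608640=0.00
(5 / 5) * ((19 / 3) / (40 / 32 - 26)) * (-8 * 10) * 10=60800 / 297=204.71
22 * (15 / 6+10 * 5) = 1155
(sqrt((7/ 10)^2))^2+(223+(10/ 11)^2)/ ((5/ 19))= 851.03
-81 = -81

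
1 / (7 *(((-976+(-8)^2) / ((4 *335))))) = -335 / 1596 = -0.21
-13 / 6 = -2.17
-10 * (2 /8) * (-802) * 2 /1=4010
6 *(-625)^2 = 2343750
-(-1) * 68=68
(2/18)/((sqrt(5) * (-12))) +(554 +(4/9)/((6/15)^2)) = 5011/9-sqrt(5)/540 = 556.77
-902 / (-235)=902 / 235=3.84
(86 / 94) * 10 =430 / 47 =9.15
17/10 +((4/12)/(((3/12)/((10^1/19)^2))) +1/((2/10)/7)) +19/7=3015997/75810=39.78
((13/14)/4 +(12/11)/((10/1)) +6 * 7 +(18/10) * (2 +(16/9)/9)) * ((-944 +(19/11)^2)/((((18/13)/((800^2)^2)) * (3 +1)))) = -2431532304631040000000/754677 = -3221950986489637.29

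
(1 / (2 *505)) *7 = 7 / 1010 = 0.01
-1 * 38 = -38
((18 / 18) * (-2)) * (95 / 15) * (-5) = 63.33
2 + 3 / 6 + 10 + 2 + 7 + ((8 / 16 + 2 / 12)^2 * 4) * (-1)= 355 / 18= 19.72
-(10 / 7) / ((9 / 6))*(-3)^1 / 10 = 2 / 7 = 0.29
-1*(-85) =85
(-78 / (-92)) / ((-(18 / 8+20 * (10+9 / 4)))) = -78 / 22747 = -0.00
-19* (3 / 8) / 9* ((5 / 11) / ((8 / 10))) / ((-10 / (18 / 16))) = 285 / 5632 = 0.05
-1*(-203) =203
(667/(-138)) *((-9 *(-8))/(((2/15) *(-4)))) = 1305/2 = 652.50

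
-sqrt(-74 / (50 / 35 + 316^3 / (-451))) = -sqrt(12900208527129) / 110438481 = -0.03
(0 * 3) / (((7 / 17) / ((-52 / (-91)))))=0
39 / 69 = 13 / 23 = 0.57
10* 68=680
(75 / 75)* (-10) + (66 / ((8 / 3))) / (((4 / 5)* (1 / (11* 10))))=27145 / 8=3393.12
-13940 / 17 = -820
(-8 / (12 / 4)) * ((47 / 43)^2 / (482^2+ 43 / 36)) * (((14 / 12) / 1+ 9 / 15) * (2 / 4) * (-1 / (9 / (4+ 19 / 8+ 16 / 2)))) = 2692771 / 139180448187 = 0.00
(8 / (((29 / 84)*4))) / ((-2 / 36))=-3024 / 29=-104.28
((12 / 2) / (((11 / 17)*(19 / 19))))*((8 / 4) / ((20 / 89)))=4539 / 55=82.53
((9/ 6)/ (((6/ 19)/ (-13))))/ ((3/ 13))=-267.58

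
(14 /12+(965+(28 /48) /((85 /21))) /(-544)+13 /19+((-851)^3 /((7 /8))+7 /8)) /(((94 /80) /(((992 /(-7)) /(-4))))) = -1611361685522216821 /75874638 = -21237158133.42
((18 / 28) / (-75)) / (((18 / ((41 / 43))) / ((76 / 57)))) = -41 / 67725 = -0.00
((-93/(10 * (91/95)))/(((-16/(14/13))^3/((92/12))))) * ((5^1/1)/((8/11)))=36509165/233971712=0.16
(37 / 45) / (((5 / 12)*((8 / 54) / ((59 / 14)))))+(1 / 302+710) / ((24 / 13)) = 440.72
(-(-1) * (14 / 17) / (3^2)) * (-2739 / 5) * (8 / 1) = -102256 / 255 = -401.00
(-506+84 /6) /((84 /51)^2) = -35547 /196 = -181.36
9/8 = 1.12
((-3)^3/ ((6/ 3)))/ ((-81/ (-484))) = -242/ 3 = -80.67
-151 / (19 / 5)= -755 / 19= -39.74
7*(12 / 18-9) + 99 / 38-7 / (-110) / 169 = -29525368 / 529815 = -55.73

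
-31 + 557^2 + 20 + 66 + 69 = 310373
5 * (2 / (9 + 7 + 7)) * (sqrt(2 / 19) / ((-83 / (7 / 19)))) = -0.00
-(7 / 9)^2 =-49 / 81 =-0.60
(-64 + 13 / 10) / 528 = -19 / 160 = -0.12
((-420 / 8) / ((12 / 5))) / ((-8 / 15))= 2625 / 64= 41.02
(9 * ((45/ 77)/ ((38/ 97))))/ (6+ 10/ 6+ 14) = 0.62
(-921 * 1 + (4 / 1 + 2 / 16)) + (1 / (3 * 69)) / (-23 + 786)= -1158497227 / 1263528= -916.87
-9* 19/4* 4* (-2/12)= 57/2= 28.50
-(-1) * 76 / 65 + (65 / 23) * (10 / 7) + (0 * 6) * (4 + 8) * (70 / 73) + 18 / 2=148671 / 10465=14.21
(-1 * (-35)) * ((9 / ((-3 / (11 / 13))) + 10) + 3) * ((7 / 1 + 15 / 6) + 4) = 64260 / 13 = 4943.08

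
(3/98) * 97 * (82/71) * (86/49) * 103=105684798/170471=619.96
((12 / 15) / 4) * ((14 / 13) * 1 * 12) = 168 / 65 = 2.58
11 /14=0.79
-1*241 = -241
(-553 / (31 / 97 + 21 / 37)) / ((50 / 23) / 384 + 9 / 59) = -32319131628 / 8202581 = -3940.12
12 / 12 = 1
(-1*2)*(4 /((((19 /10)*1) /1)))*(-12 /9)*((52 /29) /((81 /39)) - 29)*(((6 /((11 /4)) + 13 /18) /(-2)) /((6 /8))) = 4053704000 /13255407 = 305.82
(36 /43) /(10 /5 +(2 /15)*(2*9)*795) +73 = 2997763 /41065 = 73.00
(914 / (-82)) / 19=-457 / 779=-0.59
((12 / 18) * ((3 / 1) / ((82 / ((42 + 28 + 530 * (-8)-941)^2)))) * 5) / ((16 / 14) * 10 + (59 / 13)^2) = 154513528715 / 1553367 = 99470.07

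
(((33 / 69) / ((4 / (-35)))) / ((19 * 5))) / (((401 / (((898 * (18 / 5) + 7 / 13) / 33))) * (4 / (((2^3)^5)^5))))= -3473699588118426539693965312 / 34171215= -101655723629330316165.05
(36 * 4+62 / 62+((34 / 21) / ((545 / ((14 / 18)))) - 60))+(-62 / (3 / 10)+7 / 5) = -353938 / 2943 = -120.26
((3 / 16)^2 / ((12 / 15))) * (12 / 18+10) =15 / 32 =0.47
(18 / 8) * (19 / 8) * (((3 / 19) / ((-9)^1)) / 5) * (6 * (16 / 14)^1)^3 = -10368 / 1715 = -6.05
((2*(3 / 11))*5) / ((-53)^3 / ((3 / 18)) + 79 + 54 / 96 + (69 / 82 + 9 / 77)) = -27552 / 9023276575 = -0.00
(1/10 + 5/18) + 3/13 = 356/585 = 0.61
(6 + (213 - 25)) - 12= 182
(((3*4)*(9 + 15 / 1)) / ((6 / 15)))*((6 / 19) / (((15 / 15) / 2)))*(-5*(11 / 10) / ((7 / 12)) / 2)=-285120 / 133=-2143.76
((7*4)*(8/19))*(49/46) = 5488/437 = 12.56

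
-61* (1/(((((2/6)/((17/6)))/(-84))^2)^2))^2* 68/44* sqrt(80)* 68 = -19051683348186308882179805184* sqrt(5)/11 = -3872805368395034668904243000.00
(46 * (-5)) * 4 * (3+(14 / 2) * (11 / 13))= -8209.23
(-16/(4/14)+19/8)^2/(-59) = -184041/3776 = -48.74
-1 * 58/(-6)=29/3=9.67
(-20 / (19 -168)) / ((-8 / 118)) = -295 / 149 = -1.98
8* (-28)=-224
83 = 83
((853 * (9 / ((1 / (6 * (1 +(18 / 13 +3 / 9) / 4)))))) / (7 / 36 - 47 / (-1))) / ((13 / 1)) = 30815478 / 287131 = 107.32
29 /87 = 1 /3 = 0.33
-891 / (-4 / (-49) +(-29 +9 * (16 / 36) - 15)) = 14553 / 652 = 22.32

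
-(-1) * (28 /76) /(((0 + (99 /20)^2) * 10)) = 280 /186219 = 0.00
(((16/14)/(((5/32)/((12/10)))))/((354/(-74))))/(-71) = 18944/733075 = 0.03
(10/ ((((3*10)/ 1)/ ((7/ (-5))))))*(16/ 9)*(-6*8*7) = 12544/ 45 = 278.76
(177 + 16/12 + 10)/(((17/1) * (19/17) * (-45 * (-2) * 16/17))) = 1921/16416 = 0.12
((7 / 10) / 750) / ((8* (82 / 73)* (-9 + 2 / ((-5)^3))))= -73 / 6336960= -0.00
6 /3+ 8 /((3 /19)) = 158 /3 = 52.67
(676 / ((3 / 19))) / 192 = 3211 / 144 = 22.30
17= 17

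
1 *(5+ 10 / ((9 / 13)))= 175 / 9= 19.44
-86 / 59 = -1.46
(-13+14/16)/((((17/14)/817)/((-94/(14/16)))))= 14898812/17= 876400.71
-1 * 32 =-32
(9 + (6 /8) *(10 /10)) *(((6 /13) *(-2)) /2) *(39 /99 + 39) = -1950 /11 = -177.27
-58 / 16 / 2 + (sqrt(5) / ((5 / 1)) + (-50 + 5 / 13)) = -10697 / 208 + sqrt(5) / 5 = -50.98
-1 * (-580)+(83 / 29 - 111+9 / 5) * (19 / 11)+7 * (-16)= 453499 / 1595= 284.33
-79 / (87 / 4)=-3.63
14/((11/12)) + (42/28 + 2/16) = 1487/88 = 16.90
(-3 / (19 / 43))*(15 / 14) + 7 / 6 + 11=1952 / 399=4.89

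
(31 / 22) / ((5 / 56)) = 868 / 55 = 15.78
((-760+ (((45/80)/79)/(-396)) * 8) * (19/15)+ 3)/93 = -100074059/9698040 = -10.32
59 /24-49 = -1117 /24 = -46.54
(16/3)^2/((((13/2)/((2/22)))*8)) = 64/1287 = 0.05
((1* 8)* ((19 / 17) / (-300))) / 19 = -2 / 1275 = -0.00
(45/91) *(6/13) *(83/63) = 2490/8281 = 0.30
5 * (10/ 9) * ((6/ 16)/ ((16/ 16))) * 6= 25/ 2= 12.50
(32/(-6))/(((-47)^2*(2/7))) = -56/6627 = -0.01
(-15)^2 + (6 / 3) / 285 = 64127 / 285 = 225.01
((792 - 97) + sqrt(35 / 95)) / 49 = sqrt(133) / 931 + 695 / 49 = 14.20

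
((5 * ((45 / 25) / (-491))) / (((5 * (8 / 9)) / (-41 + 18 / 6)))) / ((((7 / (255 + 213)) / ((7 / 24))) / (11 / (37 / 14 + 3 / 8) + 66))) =5434209 / 25532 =212.84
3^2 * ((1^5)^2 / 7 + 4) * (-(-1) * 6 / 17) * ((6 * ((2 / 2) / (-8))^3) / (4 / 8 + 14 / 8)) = -261 / 3808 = -0.07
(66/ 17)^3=58.52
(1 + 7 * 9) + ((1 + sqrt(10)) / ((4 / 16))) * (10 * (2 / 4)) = 20 * sqrt(10) + 84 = 147.25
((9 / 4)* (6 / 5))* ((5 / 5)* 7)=189 / 10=18.90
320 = 320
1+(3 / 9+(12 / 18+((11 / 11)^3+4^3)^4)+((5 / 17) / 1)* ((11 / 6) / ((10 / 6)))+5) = 606921499 / 34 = 17850632.32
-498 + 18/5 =-494.40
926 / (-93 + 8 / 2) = -926 / 89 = -10.40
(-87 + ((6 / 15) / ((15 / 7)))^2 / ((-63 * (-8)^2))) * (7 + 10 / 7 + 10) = -3030210301 / 1890000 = -1603.29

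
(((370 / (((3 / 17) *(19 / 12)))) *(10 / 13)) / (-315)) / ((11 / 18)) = -100640 / 19019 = -5.29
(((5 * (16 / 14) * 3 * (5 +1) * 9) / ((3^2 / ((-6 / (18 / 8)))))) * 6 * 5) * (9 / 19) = -3897.74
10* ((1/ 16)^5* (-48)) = -15/ 32768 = -0.00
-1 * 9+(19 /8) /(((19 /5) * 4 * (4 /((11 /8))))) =-9161 /1024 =-8.95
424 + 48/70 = 14864/35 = 424.69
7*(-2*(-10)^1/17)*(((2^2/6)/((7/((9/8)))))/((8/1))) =0.11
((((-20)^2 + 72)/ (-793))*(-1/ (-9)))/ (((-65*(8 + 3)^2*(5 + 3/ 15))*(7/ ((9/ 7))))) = 0.00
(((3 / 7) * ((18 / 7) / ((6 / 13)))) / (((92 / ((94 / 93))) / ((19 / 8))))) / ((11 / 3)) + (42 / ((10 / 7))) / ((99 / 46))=1261535183 / 92233680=13.68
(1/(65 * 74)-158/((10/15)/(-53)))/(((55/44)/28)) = 3383431016/12025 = 281366.40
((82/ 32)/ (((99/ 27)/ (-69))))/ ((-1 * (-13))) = -8487/ 2288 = -3.71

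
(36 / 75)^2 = 144 / 625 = 0.23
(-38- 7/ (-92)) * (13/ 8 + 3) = -129093/ 736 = -175.40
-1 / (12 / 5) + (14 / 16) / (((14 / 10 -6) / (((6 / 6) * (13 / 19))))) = -5735 / 10488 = -0.55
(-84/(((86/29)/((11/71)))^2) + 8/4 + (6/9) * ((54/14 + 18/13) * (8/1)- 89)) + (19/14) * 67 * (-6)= -209083842466/363511551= -575.18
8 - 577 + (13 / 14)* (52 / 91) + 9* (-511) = -253206 / 49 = -5167.47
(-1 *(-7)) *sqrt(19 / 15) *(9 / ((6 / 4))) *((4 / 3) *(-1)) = -56 *sqrt(285) / 15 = -63.03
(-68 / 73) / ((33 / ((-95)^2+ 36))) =-616148 / 2409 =-255.77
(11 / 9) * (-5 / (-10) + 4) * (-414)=-2277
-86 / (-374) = 43 / 187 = 0.23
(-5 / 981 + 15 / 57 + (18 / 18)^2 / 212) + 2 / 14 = 11219981 / 27660276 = 0.41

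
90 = 90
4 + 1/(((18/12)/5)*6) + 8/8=50/9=5.56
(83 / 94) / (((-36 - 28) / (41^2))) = -139523 / 6016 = -23.19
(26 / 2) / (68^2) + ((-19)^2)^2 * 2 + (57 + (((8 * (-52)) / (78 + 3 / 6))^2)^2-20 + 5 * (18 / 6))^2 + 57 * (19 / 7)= 11560414874994934895460175051 / 11948491657951371027568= 967520.86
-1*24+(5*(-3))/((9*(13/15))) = -337/13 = -25.92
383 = 383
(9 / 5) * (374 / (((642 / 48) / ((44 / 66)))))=17952 / 535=33.56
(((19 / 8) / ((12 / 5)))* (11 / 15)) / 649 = 19 / 16992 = 0.00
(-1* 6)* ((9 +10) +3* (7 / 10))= -126.60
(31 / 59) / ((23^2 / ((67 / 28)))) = 2077 / 873908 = 0.00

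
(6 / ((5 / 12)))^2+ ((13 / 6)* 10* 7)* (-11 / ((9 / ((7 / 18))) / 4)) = -492038 / 6075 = -80.99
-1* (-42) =42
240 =240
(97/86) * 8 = 388/43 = 9.02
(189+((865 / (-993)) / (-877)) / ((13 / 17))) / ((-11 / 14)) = -29956082548 / 124533123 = -240.55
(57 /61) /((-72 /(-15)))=95 /488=0.19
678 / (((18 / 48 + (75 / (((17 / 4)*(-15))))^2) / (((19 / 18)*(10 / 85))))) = 47.86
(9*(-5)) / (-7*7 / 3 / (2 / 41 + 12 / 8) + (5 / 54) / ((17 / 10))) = 2623185 / 611579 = 4.29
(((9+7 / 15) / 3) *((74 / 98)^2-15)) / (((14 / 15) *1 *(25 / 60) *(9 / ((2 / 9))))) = -19678928 / 6806835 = -2.89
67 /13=5.15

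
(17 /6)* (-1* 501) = -2839 /2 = -1419.50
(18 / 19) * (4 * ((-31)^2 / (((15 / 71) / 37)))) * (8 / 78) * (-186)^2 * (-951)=-2152151730251.97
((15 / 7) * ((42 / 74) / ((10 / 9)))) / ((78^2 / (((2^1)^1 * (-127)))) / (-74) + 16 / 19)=195453 / 208166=0.94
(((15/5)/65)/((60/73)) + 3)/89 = 3973/115700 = 0.03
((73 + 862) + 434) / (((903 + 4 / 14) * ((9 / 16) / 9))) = 153328 / 6323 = 24.25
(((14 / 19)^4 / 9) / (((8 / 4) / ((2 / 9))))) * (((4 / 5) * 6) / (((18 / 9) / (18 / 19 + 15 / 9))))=22895936 / 1002820095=0.02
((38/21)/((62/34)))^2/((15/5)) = 417316/1271403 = 0.33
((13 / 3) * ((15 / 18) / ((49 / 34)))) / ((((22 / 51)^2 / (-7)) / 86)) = -13731835 / 1694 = -8106.16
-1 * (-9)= 9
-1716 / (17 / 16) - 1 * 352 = -33440 / 17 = -1967.06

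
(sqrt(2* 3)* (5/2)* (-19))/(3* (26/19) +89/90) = -81225* sqrt(6)/8711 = -22.84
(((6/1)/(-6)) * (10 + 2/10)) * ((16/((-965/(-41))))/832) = -2091/250900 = -0.01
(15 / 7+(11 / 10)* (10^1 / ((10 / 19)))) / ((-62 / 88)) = -35486 / 1085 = -32.71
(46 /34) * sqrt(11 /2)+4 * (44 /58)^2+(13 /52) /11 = 86025 /37004+23 * sqrt(22) /34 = 5.50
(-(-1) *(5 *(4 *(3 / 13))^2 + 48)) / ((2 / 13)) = 4416 / 13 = 339.69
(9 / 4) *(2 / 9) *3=1.50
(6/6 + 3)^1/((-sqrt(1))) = -4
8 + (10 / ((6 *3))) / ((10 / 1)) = 145 / 18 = 8.06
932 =932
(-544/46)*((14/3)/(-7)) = 544/69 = 7.88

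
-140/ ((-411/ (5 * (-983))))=-688100/ 411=-1674.21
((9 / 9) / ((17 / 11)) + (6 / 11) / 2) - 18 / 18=-15 / 187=-0.08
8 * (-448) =-3584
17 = 17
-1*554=-554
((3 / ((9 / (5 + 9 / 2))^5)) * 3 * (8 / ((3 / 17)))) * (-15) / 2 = -210468415 / 52488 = -4009.84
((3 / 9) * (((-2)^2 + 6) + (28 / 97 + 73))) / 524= 2693 / 50828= 0.05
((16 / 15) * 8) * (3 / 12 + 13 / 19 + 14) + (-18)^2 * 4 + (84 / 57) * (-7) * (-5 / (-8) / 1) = 161537 / 114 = 1416.99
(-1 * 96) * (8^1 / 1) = -768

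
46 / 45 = 1.02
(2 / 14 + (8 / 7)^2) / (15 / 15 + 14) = 0.10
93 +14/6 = 286/3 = 95.33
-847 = -847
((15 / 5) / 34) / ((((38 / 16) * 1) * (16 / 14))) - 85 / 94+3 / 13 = -126499 / 197353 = -0.64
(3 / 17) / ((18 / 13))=13 / 102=0.13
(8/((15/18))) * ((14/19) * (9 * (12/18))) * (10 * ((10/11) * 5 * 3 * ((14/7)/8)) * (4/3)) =403200/209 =1929.19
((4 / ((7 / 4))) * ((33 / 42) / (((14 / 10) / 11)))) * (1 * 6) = 29040 / 343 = 84.66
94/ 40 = 47/ 20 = 2.35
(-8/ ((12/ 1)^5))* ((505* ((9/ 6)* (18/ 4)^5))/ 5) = -73629/ 8192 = -8.99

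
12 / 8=1.50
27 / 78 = 9 / 26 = 0.35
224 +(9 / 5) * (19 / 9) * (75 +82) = 4103 / 5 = 820.60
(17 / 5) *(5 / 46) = 17 / 46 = 0.37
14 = 14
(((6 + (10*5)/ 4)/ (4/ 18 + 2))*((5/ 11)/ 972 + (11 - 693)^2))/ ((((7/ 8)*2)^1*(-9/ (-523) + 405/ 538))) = 25887099488000647/ 9008598060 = 2873599.12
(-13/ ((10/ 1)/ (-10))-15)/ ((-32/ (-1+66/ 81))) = -5/ 432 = -0.01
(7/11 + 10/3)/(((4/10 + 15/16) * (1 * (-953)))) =-10480/3365043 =-0.00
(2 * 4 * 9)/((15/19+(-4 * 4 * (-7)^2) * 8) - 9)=-342/29831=-0.01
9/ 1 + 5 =14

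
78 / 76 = 39 / 38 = 1.03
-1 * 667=-667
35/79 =0.44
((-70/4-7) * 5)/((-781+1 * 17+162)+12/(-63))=5145/25292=0.20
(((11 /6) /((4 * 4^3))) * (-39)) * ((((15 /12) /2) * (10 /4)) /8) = -3575 /65536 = -0.05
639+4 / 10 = 3197 / 5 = 639.40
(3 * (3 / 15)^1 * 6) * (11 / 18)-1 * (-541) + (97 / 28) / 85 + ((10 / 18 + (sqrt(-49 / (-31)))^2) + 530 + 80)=767193407 / 664020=1155.38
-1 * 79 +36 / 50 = -1957 / 25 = -78.28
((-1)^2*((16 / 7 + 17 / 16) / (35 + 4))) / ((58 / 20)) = 625 / 21112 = 0.03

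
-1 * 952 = -952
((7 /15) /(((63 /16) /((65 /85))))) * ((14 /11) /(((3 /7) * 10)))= 10192 /378675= 0.03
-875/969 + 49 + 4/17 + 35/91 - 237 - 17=-2585951/12597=-205.28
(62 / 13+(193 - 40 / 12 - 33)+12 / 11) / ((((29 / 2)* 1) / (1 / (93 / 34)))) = 4.10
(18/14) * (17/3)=51/7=7.29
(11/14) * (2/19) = 11/133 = 0.08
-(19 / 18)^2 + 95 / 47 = 13813 / 15228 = 0.91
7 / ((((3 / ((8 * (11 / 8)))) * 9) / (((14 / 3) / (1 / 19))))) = 20482 / 81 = 252.86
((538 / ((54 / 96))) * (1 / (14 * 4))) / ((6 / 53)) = 28514 / 189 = 150.87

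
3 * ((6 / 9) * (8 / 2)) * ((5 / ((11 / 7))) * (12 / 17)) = 3360 / 187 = 17.97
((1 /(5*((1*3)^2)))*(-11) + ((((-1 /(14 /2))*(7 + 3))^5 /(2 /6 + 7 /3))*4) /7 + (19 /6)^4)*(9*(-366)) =-4605641558369 /14117880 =-326227.56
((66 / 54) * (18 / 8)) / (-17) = -11 / 68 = -0.16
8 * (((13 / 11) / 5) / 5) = 104 / 275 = 0.38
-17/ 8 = -2.12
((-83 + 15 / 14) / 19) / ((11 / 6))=-3441 / 1463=-2.35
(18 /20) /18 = 0.05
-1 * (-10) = 10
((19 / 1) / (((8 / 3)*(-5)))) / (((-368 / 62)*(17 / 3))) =0.04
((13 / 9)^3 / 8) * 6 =2197 / 972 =2.26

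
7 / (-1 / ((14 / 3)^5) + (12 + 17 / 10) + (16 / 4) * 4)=18823840 / 79865649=0.24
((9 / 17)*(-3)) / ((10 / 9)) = -243 / 170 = -1.43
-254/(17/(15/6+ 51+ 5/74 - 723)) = 370078/37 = 10002.11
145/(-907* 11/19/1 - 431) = -2755/18166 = -0.15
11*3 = 33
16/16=1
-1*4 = -4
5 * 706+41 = 3571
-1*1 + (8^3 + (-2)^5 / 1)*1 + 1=480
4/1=4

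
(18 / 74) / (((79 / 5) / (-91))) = -4095 / 2923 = -1.40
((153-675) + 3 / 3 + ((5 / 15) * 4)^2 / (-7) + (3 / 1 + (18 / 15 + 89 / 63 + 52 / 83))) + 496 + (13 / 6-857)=-45693517 / 52290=-873.85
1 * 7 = 7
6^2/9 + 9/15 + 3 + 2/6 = 119/15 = 7.93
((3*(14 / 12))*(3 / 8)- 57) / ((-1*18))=99 / 32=3.09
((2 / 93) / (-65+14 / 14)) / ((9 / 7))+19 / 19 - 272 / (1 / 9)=-65540455 / 26784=-2447.00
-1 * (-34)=34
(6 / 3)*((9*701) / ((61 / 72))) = 908496 / 61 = 14893.38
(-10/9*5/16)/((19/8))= -25/171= -0.15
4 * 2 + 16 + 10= 34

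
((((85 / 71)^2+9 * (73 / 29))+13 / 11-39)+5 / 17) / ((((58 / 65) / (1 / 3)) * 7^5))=-23874163235 / 79945817941374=-0.00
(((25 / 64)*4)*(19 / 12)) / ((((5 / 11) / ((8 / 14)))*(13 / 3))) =1045 / 1456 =0.72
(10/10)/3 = 1/3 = 0.33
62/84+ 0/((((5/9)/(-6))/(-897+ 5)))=31/42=0.74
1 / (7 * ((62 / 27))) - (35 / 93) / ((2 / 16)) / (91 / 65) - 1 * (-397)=514175 / 1302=394.91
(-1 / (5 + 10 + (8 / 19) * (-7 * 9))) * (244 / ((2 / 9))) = 6954 / 73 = 95.26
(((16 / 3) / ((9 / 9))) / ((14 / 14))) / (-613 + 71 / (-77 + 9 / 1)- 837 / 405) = -5440 / 628433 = -0.01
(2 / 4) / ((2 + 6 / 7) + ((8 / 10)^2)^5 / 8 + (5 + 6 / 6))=68359375 / 1212772508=0.06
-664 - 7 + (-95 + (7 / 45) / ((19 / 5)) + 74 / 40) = -2613253 / 3420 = -764.11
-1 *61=-61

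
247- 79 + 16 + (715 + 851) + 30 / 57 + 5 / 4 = 133135 / 76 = 1751.78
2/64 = 1/32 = 0.03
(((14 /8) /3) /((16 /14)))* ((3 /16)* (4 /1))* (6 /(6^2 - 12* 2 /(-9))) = 441 /7424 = 0.06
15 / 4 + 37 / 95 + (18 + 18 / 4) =10123 / 380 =26.64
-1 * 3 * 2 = -6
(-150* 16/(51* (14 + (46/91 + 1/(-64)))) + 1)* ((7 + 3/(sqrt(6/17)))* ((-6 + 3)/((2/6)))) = 29021283* sqrt(102)/2869226 + 203148981/1434613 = 243.76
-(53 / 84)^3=-148877 / 592704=-0.25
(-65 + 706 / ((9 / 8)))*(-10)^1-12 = -50738 / 9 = -5637.56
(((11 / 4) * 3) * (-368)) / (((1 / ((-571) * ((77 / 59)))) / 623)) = 83160414876 / 59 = 1409498557.22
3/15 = 0.20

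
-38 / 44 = -19 / 22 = -0.86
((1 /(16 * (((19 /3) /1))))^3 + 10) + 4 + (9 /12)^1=414393371 /28094464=14.75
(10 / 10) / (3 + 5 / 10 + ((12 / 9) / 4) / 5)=30 / 107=0.28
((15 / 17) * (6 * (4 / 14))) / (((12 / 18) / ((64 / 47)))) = 17280 / 5593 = 3.09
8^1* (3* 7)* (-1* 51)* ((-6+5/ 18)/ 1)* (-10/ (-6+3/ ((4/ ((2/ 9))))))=84048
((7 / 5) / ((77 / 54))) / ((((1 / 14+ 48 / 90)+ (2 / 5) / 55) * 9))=0.18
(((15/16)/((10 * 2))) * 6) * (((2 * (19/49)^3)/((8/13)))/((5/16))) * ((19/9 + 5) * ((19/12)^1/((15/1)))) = 3388346/26471025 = 0.13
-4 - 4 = -8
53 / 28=1.89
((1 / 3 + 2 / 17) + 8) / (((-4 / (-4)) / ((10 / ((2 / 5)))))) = 10775 / 51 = 211.27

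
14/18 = 7/9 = 0.78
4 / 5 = 0.80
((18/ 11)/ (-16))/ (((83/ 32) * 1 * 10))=-18/ 4565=-0.00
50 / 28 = 25 / 14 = 1.79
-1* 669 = -669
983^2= 966289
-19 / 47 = -0.40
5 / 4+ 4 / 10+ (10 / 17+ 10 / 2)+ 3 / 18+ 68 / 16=2972 / 255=11.65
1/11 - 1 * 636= -6995/11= -635.91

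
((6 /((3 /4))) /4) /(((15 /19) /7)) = 266 /15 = 17.73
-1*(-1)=1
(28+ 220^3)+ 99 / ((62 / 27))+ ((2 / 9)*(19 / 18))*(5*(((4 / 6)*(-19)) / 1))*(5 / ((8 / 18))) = 8912295634 / 837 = 10647903.98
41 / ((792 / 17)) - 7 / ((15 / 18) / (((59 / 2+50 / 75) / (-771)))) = 1230133 / 1017720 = 1.21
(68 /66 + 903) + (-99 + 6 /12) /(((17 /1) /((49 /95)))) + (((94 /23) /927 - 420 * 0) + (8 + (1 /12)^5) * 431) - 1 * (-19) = 45742921109514443 /10472165637120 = 4368.05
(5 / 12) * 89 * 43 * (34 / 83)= 325295 / 498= 653.20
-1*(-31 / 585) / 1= 31 / 585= 0.05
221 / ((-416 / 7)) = -119 / 32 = -3.72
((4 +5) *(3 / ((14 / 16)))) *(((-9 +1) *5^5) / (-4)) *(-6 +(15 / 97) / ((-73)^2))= -4186975050000 / 3618391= -1157137.26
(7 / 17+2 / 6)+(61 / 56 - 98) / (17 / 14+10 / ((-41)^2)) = -460897153 / 5858268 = -78.67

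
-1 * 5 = -5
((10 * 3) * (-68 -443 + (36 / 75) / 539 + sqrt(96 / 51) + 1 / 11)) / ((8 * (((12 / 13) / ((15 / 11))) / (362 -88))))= -4597977423 / 5929 + 133575 * sqrt(34) / 374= -773423.86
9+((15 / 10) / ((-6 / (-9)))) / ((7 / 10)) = 171 / 14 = 12.21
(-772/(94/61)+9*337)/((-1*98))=-119005/4606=-25.84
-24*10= -240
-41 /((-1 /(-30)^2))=36900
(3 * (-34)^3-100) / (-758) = 59006 / 379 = 155.69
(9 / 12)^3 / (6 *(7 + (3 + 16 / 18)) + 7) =0.01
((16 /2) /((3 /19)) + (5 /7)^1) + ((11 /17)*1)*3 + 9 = 22249 /357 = 62.32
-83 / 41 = -2.02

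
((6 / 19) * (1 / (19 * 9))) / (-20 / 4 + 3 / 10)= -20 / 50901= -0.00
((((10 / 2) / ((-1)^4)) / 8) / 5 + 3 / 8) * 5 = 5 / 2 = 2.50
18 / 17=1.06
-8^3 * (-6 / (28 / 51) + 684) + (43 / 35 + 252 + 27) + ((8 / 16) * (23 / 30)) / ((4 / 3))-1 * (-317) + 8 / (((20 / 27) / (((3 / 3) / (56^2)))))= -2697078007 / 7840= -344015.05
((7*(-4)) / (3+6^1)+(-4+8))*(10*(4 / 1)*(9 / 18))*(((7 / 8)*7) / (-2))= -490 / 9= -54.44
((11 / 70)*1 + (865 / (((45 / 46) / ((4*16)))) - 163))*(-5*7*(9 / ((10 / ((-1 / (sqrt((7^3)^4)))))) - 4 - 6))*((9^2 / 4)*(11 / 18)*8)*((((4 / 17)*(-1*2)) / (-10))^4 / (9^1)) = 294436510370352064 / 276360809878125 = 1065.41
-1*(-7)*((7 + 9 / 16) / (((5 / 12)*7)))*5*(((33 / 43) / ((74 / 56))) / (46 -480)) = -11979 / 98642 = -0.12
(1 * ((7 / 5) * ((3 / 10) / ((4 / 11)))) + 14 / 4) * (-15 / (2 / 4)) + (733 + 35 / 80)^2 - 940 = 687169173 / 1280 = 536850.92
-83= -83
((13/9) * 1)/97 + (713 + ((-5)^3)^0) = 623335/873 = 714.01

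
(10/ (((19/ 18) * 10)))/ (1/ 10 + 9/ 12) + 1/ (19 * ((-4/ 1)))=1423/ 1292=1.10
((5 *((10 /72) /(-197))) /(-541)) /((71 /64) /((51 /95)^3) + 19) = 5895600 /23678983814057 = 0.00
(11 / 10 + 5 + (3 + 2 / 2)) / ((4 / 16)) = 202 / 5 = 40.40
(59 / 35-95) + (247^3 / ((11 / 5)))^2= 198696296595367689 / 4235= 46917661533734.99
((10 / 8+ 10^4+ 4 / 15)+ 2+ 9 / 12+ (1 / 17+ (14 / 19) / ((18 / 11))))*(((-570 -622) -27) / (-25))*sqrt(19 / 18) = 88633134052*sqrt(38) / 1090125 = 501200.63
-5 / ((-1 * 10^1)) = 1 / 2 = 0.50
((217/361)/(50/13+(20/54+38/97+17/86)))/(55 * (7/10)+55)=1270770228/949960326689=0.00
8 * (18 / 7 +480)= 27024 / 7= 3860.57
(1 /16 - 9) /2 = -143 /32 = -4.47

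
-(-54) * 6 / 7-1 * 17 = 205 / 7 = 29.29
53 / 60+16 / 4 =293 / 60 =4.88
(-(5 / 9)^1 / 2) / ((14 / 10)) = -0.20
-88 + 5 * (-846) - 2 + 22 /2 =-4309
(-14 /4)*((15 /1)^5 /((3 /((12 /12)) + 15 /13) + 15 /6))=-69103125 /173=-399440.03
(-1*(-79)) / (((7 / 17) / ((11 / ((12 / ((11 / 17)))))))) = 9559 / 84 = 113.80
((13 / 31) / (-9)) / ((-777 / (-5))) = -65 / 216783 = -0.00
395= 395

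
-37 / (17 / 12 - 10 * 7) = 444 / 823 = 0.54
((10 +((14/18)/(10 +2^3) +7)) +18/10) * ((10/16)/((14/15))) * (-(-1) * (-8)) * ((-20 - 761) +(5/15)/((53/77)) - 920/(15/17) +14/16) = 176896262125/961632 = 183954.22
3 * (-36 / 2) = -54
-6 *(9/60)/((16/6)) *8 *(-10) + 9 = 36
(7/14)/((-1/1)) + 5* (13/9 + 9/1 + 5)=1381/18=76.72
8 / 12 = 2 / 3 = 0.67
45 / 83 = 0.54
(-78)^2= 6084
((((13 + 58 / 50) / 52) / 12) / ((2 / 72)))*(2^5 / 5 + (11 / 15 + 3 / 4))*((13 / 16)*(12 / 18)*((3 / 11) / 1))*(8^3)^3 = 15961423872 / 125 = 127691390.98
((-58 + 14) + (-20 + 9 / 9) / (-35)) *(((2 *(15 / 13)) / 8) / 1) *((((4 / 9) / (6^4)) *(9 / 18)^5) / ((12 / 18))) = -13 / 64512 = -0.00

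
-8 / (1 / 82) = -656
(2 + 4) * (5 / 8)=15 / 4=3.75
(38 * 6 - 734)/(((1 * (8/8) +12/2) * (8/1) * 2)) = -253/56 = -4.52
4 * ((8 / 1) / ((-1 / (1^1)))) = -32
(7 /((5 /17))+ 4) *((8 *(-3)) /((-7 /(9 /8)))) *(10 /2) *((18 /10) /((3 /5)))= 11259 /7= 1608.43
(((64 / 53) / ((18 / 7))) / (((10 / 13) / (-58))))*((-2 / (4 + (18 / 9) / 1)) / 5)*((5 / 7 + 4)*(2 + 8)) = 265408 / 2385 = 111.28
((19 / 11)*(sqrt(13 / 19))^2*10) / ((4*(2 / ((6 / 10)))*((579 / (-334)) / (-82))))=89011 / 2123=41.93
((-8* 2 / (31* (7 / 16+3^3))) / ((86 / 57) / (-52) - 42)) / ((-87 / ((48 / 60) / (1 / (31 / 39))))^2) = 4825088 / 201792515941575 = 0.00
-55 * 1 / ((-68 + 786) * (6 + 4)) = -11 / 1436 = -0.01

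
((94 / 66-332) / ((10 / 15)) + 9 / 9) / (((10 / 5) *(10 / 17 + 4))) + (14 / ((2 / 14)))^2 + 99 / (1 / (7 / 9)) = 11013371 / 1144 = 9627.07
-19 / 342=-0.06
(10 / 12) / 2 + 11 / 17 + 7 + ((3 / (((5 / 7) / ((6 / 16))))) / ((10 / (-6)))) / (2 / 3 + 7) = 1862833 / 234600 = 7.94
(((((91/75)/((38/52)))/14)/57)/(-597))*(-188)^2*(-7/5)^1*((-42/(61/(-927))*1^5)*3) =180878504352/547772375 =330.21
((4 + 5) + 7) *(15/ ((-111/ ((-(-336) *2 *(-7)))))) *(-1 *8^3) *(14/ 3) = -899153920/ 37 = -24301457.30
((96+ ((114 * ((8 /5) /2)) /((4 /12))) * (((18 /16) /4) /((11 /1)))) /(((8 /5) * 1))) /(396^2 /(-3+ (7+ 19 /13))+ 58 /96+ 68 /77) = 33784569 /15070170910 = 0.00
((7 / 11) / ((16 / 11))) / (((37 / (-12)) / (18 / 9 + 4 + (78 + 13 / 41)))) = -72597 / 6068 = -11.96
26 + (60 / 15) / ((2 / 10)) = 46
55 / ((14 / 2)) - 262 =-1779 / 7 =-254.14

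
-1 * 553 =-553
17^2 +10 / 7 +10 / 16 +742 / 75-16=1196777 / 4200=284.95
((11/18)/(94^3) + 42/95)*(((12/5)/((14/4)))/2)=627922549/4142537700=0.15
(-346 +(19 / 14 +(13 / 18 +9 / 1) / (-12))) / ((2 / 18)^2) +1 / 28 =-1566973 / 56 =-27981.66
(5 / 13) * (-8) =-40 / 13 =-3.08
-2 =-2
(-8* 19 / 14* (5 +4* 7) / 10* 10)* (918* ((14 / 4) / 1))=-1151172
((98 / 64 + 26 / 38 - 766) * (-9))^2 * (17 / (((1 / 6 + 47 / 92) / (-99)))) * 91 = -987113056175742951 / 92416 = -10681192176416.89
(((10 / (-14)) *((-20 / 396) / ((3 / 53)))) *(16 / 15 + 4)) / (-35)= -4028 / 43659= -0.09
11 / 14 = 0.79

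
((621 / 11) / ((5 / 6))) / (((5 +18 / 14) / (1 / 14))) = 1863 / 2420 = 0.77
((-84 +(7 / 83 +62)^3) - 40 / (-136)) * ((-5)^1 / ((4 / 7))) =-2093159.22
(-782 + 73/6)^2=21335161/36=592643.36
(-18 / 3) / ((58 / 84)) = -252 / 29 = -8.69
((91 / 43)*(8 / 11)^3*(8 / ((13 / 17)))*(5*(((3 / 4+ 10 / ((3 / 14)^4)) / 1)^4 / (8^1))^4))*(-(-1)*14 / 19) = 4035226468307859126978087841023797447038634081806417095870987721690266073333542812803948231270849535365 / 8018447307992847922278910084593902507394072576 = 503242874001992301815040500000000000000000000000000000000.00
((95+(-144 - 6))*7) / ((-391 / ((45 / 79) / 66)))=525 / 61778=0.01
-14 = -14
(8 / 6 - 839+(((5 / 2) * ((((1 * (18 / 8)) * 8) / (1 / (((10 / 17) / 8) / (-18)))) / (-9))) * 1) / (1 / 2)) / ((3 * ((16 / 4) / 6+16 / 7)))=-3588389 / 37944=-94.57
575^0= 1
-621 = -621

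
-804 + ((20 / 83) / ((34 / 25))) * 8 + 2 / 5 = -5659398 / 7055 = -802.18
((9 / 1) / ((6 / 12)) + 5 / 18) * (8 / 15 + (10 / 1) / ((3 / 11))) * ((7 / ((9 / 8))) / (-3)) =-571144 / 405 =-1410.23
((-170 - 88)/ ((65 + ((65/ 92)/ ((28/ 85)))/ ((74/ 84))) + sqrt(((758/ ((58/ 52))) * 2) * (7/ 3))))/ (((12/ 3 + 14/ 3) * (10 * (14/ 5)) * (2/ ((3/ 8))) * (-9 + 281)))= -433652848065/ 12073812985666432 + 840797361 * sqrt(6001086)/ 68669811355977832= -0.00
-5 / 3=-1.67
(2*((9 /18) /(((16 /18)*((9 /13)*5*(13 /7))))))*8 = 7 /5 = 1.40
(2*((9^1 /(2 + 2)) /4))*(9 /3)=27 /8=3.38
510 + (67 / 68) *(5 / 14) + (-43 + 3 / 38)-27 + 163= 10914857 / 18088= 603.43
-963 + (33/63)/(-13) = -262910/273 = -963.04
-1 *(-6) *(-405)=-2430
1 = 1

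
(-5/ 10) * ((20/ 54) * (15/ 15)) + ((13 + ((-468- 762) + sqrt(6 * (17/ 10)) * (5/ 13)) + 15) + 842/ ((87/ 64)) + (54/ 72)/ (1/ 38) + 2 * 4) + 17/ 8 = -3408605/ 6264 + sqrt(255)/ 13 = -542.93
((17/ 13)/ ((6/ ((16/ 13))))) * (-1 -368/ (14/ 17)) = -142120/ 1183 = -120.14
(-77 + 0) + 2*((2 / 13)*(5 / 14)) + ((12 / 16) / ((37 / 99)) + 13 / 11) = -73.70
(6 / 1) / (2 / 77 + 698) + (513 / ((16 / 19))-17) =42439141 / 71664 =592.20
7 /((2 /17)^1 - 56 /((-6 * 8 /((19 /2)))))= 1428 /2285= 0.62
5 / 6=0.83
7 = 7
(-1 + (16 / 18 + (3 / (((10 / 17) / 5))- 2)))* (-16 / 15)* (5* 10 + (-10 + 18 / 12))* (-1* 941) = 131525452 / 135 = 974262.61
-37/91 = -0.41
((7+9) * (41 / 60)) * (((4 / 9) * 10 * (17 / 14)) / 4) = 2788 / 189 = 14.75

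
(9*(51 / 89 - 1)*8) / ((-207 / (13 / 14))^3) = 83486 / 30085182729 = 0.00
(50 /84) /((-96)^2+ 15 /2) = 25 /387387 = 0.00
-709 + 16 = -693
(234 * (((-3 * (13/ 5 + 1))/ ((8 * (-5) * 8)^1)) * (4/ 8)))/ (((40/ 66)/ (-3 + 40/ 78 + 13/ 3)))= 24057/ 2000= 12.03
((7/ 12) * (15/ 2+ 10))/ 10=49/ 48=1.02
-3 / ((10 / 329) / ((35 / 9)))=-2303 / 6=-383.83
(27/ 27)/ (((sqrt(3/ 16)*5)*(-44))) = -sqrt(3)/ 165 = -0.01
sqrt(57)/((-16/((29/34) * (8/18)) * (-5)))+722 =29 * sqrt(57)/6120+722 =722.04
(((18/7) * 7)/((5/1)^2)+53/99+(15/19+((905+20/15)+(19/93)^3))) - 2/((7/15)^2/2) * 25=92506847785766/205935500925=449.20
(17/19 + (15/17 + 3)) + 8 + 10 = 7357/323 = 22.78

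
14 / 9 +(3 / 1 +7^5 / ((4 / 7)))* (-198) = -104835923 / 18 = -5824217.94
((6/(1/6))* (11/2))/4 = 99/2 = 49.50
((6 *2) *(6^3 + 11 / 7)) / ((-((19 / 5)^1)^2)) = -456900 / 2527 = -180.81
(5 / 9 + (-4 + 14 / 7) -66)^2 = 368449 / 81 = 4548.75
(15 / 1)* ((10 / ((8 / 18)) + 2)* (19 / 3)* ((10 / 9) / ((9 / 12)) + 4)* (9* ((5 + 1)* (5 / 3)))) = 3444700 / 3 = 1148233.33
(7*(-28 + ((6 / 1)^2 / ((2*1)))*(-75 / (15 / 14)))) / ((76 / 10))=-22540 / 19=-1186.32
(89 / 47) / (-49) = -89 / 2303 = -0.04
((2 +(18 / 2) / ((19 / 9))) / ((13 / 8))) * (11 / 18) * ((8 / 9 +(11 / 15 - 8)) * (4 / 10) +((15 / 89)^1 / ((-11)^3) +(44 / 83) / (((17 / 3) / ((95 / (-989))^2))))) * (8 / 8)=-202063942968016276 / 33637575150102825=-6.01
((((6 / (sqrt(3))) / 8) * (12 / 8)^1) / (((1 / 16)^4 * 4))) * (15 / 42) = 15360 * sqrt(3) / 7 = 3800.61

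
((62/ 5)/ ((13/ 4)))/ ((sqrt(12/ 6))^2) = 124/ 65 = 1.91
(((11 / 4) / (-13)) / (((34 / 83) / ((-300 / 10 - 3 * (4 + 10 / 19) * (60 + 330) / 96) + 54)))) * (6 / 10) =12974643 / 1343680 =9.66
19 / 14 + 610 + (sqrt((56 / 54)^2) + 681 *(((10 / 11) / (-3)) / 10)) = 2460529 / 4158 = 591.76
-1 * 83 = -83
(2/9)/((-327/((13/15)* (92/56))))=-299/309015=-0.00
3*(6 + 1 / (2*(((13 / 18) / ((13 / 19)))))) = 369 / 19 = 19.42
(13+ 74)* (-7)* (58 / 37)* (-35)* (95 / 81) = 39148550 / 999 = 39187.74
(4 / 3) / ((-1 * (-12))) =1 / 9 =0.11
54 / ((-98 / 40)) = -1080 / 49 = -22.04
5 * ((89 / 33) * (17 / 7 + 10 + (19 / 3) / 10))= 244127 / 1386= 176.14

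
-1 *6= -6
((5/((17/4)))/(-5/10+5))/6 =20/459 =0.04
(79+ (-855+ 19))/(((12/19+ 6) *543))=-14383/68418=-0.21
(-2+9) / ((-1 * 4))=-1.75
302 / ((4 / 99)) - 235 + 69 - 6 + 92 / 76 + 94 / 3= 836195 / 114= 7335.04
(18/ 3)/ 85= 6/ 85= 0.07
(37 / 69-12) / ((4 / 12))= -791 / 23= -34.39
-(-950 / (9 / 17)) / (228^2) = 425 / 12312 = 0.03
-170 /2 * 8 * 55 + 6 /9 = -112198 /3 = -37399.33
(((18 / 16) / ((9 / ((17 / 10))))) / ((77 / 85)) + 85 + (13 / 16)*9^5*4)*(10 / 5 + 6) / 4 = 383988.97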